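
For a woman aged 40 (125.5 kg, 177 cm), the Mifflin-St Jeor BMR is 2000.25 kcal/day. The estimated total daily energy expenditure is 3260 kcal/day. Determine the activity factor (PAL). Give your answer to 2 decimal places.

1.63

Activity factor = TEE ÷ BMR = 3260 ÷ 2000.25 = 1.63.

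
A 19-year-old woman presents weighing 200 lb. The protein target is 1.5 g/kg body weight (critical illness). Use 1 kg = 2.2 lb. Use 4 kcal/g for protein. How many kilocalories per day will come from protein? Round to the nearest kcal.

Weight in kg = 200 ÷ 2.2 = 90.9091 kg.
Protein = 1.5 g/kg × 90.9091 kg = 136.3636 g/day.
Protein energy = 136.3636 g × 4 kcal/g = 545.4545 kcal/day.

545 kcal/day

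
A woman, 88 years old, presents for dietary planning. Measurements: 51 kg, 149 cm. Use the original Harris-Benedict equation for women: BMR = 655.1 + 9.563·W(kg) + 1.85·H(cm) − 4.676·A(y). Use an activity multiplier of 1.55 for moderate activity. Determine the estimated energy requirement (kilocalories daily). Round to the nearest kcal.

1561 kilocalories daily

Harris-Benedict: BMR = 655.1 + 9.563(51) + 1.85(149) − 4.676(88) = 1006.975 kcal/day.
TEE = BMR × activity factor = 1006.975 × 1.55 = 1560.8113 kcal/day.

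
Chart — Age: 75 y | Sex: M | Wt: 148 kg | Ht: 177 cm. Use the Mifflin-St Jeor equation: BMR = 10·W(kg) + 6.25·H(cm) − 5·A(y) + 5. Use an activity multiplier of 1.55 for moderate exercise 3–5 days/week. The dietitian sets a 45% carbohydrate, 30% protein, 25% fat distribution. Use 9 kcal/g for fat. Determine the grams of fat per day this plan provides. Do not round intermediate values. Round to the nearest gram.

Mifflin-St Jeor (male): BMR = 10(148) + 6.25(177) − 5(75) + 5 = 1480 + 1106.25 − 375 + 5 = 2216.25 kcal/day.
TEE = 2216.25 × 1.55 = 3435.1875 kcal/day.
Fat energy = 25% × 3435.1875 = 858.7969 kcal.
Fat = 858.7969 ÷ 9 kcal/g = 95.4219 g.

95 g/day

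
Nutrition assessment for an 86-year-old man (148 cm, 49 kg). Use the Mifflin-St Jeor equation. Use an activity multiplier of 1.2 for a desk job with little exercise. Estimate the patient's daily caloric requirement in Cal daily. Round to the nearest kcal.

Mifflin-St Jeor (male): BMR = 10(49) + 6.25(148) − 5(86) + 5 = 490 + 925 − 430 + 5 = 990 kcal/day.
TEE = BMR × activity factor = 990 × 1.2 = 1188 kcal/day.

1188 Cal daily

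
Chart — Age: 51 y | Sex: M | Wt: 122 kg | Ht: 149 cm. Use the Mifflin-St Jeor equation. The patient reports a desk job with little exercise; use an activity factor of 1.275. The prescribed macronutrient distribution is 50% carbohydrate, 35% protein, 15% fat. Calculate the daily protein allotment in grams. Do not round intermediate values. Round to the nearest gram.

212 g/day

Mifflin-St Jeor (male): BMR = 10(122) + 6.25(149) − 5(51) + 5 = 1220 + 931.25 − 255 + 5 = 1901.25 kcal/day.
TEE = 1901.25 × 1.275 = 2424.0938 kcal/day.
Protein energy = 35% × 2424.0938 = 848.4328 kcal.
Protein = 848.4328 ÷ 4 kcal/g = 212.1082 g.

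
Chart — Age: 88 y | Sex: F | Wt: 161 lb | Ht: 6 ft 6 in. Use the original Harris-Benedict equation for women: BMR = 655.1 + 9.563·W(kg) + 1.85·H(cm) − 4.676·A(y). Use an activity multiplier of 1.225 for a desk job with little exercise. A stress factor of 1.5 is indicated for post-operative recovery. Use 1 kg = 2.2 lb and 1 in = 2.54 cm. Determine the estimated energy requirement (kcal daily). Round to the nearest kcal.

2407 kcal daily

Convert to metric: weight = 161 ÷ 2.2 = 73.1818 kg; height = (6×12 + 6) × 2.54 = 78 × 2.54 = 198.12 cm.
Harris-Benedict: BMR = 655.1 + 9.563(73.1818) + 1.85(198.12) − 4.676(88) = 1309.9717 kcal/day.
TEE = BMR × activity factor = 1309.9717 × 1.225 = 1604.7154 kcal/day.
Apply stress factor: 1604.7154 × 1.5 = 2407.073 kcal/day.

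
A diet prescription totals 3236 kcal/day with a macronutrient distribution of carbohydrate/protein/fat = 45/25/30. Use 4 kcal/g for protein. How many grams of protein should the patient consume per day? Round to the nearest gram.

Protein energy = 25% × 3236 = 809 kcal.
At 4 kcal/g: 809 ÷ 4 = 202.25 g.

202 g/day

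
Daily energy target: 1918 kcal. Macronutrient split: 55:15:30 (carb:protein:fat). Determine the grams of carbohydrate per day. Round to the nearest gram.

Carbohydrate energy = 55% × 1918 = 1054.9 kcal.
At 4 kcal/g: 1054.9 ÷ 4 = 263.725 g.

264 g/day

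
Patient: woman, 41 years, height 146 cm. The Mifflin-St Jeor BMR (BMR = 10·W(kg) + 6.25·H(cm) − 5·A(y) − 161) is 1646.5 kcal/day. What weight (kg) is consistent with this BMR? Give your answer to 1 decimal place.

110.0 kg

1646.5 = 10·W + 6.25(146) − 5(41) − 161
10·W = 1646.5 − 546.5 = 1100, so W = 110 kg.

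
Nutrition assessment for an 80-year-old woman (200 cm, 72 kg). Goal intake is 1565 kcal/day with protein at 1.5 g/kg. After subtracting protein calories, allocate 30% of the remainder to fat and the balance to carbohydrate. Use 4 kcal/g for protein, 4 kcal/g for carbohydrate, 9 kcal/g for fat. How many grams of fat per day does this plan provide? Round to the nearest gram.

38 g/day

Protein = 1.5 × 72 = 108 g → 108 × 4 = 432 kcal.
Non-protein calories = 1565 − 432 = 1133 kcal.
Fat: 30% × 1133 = 339.9 kcal; carbohydrate: 793.1 kcal.
Fat: 339.9 kcal ÷ 9 kcal/g = 37.7667 g.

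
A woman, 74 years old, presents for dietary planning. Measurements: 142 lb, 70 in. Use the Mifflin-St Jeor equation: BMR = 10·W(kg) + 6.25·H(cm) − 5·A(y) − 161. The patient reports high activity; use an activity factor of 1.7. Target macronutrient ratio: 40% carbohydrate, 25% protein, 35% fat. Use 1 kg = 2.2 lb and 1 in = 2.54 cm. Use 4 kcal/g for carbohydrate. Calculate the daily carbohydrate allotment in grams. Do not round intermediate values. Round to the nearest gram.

208 g/day

Convert to metric: weight = 142 ÷ 2.2 = 64.5455 kg; height = 70 × 2.54 = 177.8 cm.
Mifflin-St Jeor (female): BMR = 10(64.5455) + 6.25(177.8) − 5(74) − 161 = 645.4545 + 1111.25 − 370 − 161 = 1225.7045 kcal/day.
TEE = 1225.7045 × 1.7 = 2083.6977 kcal/day.
Carbohydrate energy = 40% × 2083.6977 = 833.4791 kcal.
Carbohydrate = 833.4791 ÷ 4 kcal/g = 208.3698 g.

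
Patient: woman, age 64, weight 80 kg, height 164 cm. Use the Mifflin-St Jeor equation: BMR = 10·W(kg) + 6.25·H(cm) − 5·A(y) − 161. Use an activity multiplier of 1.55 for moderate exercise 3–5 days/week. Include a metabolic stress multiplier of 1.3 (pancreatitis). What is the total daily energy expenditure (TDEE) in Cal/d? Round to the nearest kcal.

Mifflin-St Jeor (female): BMR = 10(80) + 6.25(164) − 5(64) − 161 = 800 + 1025 − 320 − 161 = 1344 kcal/day.
TEE = BMR × activity factor = 1344 × 1.55 = 2083.2 kcal/day.
Apply stress factor: 2083.2 × 1.3 = 2708.16 kcal/day.

2708 Cal/d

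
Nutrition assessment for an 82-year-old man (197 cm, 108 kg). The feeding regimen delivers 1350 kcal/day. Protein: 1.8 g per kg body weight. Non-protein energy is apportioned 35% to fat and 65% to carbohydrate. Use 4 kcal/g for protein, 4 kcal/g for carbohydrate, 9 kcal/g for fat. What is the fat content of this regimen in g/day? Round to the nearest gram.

22 g/day

Protein = 1.8 × 108 = 194.4 g → 194.4 × 4 = 777.6 kcal.
Non-protein calories = 1350 − 777.6 = 572.4 kcal.
Fat: 35% × 572.4 = 200.34 kcal; carbohydrate: 372.06 kcal.
Fat: 200.34 kcal ÷ 9 kcal/g = 22.26 g.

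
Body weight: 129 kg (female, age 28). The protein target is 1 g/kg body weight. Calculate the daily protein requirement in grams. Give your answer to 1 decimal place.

129.0 g/day

Protein = 1 g/kg × 129 kg = 129 g/day.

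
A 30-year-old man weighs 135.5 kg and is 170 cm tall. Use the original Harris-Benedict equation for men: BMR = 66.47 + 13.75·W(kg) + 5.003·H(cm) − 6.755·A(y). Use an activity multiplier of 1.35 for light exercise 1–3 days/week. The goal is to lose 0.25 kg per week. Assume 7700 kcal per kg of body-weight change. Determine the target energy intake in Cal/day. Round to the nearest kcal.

Harris-Benedict: BMR = 66.47 + 13.75(135.5) + 5.003(170) − 6.755(30) = 2577.455 kcal/day.
TEE = 2577.455 × 1.35 = 3479.5643 kcal/day.
Required daily deficit = 0.25 × 7700 ÷ 7 = 275 kcal/day.
Target intake = 3479.5643 − 275 = 3204.5643 kcal/day.

3205 Cal/day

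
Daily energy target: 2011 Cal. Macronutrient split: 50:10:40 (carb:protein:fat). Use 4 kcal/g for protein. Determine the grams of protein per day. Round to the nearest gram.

50 g/day

Protein energy = 10% × 2011 = 201.1 kcal.
At 4 kcal/g: 201.1 ÷ 4 = 50.275 g.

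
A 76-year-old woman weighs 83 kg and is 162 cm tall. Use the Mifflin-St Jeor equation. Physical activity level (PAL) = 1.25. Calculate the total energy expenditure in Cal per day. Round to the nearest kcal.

1627 Cal per day

Mifflin-St Jeor (female): BMR = 10(83) + 6.25(162) − 5(76) − 161 = 830 + 1012.5 − 380 − 161 = 1301.5 kcal/day.
TEE = BMR × activity factor = 1301.5 × 1.25 = 1626.875 kcal/day.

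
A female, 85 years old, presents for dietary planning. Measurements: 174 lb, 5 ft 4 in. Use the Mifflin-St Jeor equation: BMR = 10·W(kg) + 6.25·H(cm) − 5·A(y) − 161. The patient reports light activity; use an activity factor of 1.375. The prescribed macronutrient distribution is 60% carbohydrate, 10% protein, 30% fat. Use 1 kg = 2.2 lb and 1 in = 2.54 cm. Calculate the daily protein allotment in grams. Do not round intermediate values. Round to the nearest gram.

42 g/day

Convert to metric: weight = 174 ÷ 2.2 = 79.0909 kg; height = (5×12 + 4) × 2.54 = 64 × 2.54 = 162.56 cm.
Mifflin-St Jeor (female): BMR = 10(79.0909) + 6.25(162.56) − 5(85) − 161 = 790.9091 + 1016 − 425 − 161 = 1220.9091 kcal/day.
TEE = 1220.9091 × 1.375 = 1678.75 kcal/day.
Protein energy = 10% × 1678.75 = 167.875 kcal.
Protein = 167.875 ÷ 4 kcal/g = 41.9688 g.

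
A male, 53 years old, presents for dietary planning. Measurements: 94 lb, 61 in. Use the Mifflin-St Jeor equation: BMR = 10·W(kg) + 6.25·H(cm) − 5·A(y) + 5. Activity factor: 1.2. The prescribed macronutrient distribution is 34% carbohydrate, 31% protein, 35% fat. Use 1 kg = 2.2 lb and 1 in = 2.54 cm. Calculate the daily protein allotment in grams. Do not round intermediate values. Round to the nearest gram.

Convert to metric: weight = 94 ÷ 2.2 = 42.7273 kg; height = 61 × 2.54 = 154.94 cm.
Mifflin-St Jeor (male): BMR = 10(42.7273) + 6.25(154.94) − 5(53) + 5 = 427.2727 + 968.375 − 265 + 5 = 1135.6477 kcal/day.
TEE = 1135.6477 × 1.2 = 1362.7773 kcal/day.
Protein energy = 31% × 1362.7773 = 422.461 kcal.
Protein = 422.461 ÷ 4 kcal/g = 105.6152 g.

106 g/day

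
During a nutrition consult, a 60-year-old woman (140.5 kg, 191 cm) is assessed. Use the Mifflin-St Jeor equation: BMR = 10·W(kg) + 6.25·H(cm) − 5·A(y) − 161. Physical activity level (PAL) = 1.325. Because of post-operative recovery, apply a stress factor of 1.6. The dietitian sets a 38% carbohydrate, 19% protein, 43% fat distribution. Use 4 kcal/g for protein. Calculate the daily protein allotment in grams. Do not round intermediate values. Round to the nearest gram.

Mifflin-St Jeor (female): BMR = 10(140.5) + 6.25(191) − 5(60) − 161 = 1405 + 1193.75 − 300 − 161 = 2137.75 kcal/day.
TEE = 2137.75 × 1.325 = 2832.5188 kcal/day.
With stress factor 1.6: 2832.5188 × 1.6 = 4532.03 kcal/day.
Protein energy = 19% × 4532.03 = 861.0857 kcal.
Protein = 861.0857 ÷ 4 kcal/g = 215.2714 g.

215 g/day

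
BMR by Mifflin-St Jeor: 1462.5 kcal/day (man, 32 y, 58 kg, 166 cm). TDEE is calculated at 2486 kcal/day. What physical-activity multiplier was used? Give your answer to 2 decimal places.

Activity factor = TEE ÷ BMR = 2486 ÷ 1462.5 = 1.7.

1.70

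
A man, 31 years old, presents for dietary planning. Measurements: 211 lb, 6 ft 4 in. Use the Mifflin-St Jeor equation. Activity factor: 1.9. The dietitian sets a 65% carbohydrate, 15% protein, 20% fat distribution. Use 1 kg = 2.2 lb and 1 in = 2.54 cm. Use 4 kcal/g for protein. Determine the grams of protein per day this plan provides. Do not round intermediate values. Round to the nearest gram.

144 g/day

Convert to metric: weight = 211 ÷ 2.2 = 95.9091 kg; height = (6×12 + 4) × 2.54 = 76 × 2.54 = 193.04 cm.
Mifflin-St Jeor (male): BMR = 10(95.9091) + 6.25(193.04) − 5(31) + 5 = 959.0909 + 1206.5 − 155 + 5 = 2015.5909 kcal/day.
TEE = 2015.5909 × 1.9 = 3829.6227 kcal/day.
Protein energy = 15% × 3829.6227 = 574.4434 kcal.
Protein = 574.4434 ÷ 4 kcal/g = 143.6109 g.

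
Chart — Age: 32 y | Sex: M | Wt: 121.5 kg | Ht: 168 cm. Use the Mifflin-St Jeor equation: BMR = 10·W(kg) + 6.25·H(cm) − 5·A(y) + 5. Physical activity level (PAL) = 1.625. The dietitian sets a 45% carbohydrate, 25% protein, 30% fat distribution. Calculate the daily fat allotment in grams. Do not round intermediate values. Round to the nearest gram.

114 g/day

Mifflin-St Jeor (male): BMR = 10(121.5) + 6.25(168) − 5(32) + 5 = 1215 + 1050 − 160 + 5 = 2110 kcal/day.
TEE = 2110 × 1.625 = 3428.75 kcal/day.
Fat energy = 30% × 3428.75 = 1028.625 kcal.
Fat = 1028.625 ÷ 9 kcal/g = 114.2917 g.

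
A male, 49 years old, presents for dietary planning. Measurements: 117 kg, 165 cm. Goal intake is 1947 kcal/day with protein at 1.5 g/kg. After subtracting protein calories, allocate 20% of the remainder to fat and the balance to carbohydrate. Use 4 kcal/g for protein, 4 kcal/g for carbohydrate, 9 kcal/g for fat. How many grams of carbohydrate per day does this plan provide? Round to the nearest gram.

Protein = 1.5 × 117 = 175.5 g → 175.5 × 4 = 702 kcal.
Non-protein calories = 1947 − 702 = 1245 kcal.
Fat: 20% × 1245 = 249 kcal; carbohydrate: 996 kcal.
Carbohydrate: 996 kcal ÷ 4 kcal/g = 249 g.

249 g/day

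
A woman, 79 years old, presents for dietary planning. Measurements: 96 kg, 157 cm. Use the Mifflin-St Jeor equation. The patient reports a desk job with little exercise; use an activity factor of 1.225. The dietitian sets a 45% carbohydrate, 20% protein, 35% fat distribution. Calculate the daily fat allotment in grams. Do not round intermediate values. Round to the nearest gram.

66 g/day

Mifflin-St Jeor (female): BMR = 10(96) + 6.25(157) − 5(79) − 161 = 960 + 981.25 − 395 − 161 = 1385.25 kcal/day.
TEE = 1385.25 × 1.225 = 1696.9313 kcal/day.
Fat energy = 35% × 1696.9313 = 593.9259 kcal.
Fat = 593.9259 ÷ 9 kcal/g = 65.9918 g.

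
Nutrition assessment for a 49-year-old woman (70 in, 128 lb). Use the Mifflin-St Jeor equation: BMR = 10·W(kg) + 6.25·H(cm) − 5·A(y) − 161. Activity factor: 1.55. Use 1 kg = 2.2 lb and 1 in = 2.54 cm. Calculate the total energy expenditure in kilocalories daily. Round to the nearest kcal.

1995 kilocalories daily

Convert to metric: weight = 128 ÷ 2.2 = 58.1818 kg; height = 70 × 2.54 = 177.8 cm.
Mifflin-St Jeor (female): BMR = 10(58.1818) + 6.25(177.8) − 5(49) − 161 = 581.8182 + 1111.25 − 245 − 161 = 1287.0682 kcal/day.
TEE = BMR × activity factor = 1287.0682 × 1.55 = 1994.9557 kcal/day.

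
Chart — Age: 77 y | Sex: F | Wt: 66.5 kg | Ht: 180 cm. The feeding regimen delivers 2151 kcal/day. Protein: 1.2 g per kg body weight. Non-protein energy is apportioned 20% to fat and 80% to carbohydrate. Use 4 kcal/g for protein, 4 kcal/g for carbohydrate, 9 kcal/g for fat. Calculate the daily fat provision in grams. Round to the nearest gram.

Protein = 1.2 × 66.5 = 79.8 g → 79.8 × 4 = 319.2 kcal.
Non-protein calories = 2151 − 319.2 = 1831.8 kcal.
Fat: 20% × 1831.8 = 366.36 kcal; carbohydrate: 1465.44 kcal.
Fat: 366.36 kcal ÷ 9 kcal/g = 40.7067 g.

41 g/day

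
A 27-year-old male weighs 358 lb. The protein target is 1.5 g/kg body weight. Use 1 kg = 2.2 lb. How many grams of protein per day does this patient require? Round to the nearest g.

244 g/day

Weight in kg = 358 ÷ 2.2 = 162.7273 kg.
Protein = 1.5 g/kg × 162.7273 kg = 244.0909 g/day.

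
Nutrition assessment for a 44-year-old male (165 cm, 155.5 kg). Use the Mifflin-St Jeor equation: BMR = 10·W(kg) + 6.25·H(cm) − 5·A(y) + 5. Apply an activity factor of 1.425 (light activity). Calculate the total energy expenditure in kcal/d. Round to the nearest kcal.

3379 kcal/d

Mifflin-St Jeor (male): BMR = 10(155.5) + 6.25(165) − 5(44) + 5 = 1555 + 1031.25 − 220 + 5 = 2371.25 kcal/day.
TEE = BMR × activity factor = 2371.25 × 1.425 = 3379.0313 kcal/day.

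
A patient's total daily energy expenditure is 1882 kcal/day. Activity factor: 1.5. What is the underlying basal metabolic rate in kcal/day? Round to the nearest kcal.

1255 kcal/day

BMR = TEE ÷ activity factor = 1882 ÷ 1.5 = 1254.6667 kcal/day.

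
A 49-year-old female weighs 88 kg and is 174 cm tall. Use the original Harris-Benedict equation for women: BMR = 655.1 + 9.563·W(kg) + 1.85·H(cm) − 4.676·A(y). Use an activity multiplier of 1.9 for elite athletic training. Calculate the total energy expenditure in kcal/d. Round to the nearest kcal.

3020 kcal/d

Harris-Benedict: BMR = 655.1 + 9.563(88) + 1.85(174) − 4.676(49) = 1589.42 kcal/day.
TEE = BMR × activity factor = 1589.42 × 1.9 = 3019.898 kcal/day.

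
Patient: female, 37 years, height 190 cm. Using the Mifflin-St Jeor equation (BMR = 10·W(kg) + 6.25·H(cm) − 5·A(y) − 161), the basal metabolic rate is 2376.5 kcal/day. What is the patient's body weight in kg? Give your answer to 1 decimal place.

153.5 kg

2376.5 = 10·W + 6.25(190) − 5(37) − 161
10·W = 2376.5 − 841.5 = 1535, so W = 153.5 kg.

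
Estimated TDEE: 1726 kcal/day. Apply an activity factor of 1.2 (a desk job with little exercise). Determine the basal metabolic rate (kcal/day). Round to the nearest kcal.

BMR = TEE ÷ activity factor = 1726 ÷ 1.2 = 1438.3333 kcal/day.

1438 kcal/day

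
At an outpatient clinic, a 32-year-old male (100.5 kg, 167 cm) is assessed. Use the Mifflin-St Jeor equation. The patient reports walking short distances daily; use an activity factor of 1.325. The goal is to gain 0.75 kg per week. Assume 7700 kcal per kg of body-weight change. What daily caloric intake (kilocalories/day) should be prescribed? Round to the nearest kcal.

3334 kilocalories/day

Mifflin-St Jeor (male): BMR = 10(100.5) + 6.25(167) − 5(32) + 5 = 1005 + 1043.75 − 160 + 5 = 1893.75 kcal/day.
TEE = 1893.75 × 1.325 = 2509.2188 kcal/day.
Required daily surplus = 0.75 × 7700 ÷ 7 = 825 kcal/day.
Target intake = 2509.2188 + 825 = 3334.2188 kcal/day.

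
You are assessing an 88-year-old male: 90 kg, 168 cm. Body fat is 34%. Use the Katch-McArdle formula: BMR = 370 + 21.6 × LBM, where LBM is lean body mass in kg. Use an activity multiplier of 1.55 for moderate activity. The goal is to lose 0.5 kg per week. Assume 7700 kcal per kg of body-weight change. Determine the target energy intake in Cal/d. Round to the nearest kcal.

2012 Cal/d

LBM = 90 × (1 − 0.34) = 59.4 kg. Katch-McArdle: BMR = 370 + 21.6 × 59.4 = 1653.04 kcal/day.
TEE = 1653.04 × 1.55 = 2562.212 kcal/day.
Required daily deficit = 0.5 × 7700 ÷ 7 = 550 kcal/day.
Target intake = 2562.212 − 550 = 2012.212 kcal/day.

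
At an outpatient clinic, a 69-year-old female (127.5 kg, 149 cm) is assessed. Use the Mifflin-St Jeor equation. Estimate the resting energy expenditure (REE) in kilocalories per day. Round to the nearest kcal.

1700 kilocalories per day

Mifflin-St Jeor (female): BMR = 10(127.5) + 6.25(149) − 5(69) − 161 = 1275 + 931.25 − 345 − 161 = 1700.25 kcal/day.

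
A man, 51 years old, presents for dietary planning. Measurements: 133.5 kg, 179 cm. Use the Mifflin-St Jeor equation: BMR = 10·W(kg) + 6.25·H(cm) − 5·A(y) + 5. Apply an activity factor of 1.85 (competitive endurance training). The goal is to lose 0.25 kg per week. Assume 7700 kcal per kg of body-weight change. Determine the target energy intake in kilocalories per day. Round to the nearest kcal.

Mifflin-St Jeor (male): BMR = 10(133.5) + 6.25(179) − 5(51) + 5 = 1335 + 1118.75 − 255 + 5 = 2203.75 kcal/day.
TEE = 2203.75 × 1.85 = 4076.9375 kcal/day.
Required daily deficit = 0.25 × 7700 ÷ 7 = 275 kcal/day.
Target intake = 4076.9375 − 275 = 3801.9375 kcal/day.

3802 kilocalories per day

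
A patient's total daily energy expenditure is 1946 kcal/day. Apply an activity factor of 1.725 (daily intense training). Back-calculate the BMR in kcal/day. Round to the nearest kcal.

BMR = TEE ÷ activity factor = 1946 ÷ 1.725 = 1128.1159 kcal/day.

1128 kcal/day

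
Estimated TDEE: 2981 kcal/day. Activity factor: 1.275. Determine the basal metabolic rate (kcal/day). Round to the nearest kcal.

BMR = TEE ÷ activity factor = 2981 ÷ 1.275 = 2338.0392 kcal/day.

2338 kcal/day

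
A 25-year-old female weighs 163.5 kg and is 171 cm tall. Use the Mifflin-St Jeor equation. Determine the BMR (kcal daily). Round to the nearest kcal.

Mifflin-St Jeor (female): BMR = 10(163.5) + 6.25(171) − 5(25) − 161 = 1635 + 1068.75 − 125 − 161 = 2417.75 kcal/day.

2418 kcal daily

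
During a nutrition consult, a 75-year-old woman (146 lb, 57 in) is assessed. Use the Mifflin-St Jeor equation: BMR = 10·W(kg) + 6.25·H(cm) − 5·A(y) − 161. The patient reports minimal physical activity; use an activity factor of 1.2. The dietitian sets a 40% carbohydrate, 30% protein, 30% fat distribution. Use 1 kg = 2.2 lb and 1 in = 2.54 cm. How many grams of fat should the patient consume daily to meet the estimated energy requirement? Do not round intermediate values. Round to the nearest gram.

Convert to metric: weight = 146 ÷ 2.2 = 66.3636 kg; height = 57 × 2.54 = 144.78 cm.
Mifflin-St Jeor (female): BMR = 10(66.3636) + 6.25(144.78) − 5(75) − 161 = 663.6364 + 904.875 − 375 − 161 = 1032.5114 kcal/day.
TEE = 1032.5114 × 1.2 = 1239.0136 kcal/day.
Fat energy = 30% × 1239.0136 = 371.7041 kcal.
Fat = 371.7041 ÷ 9 kcal/g = 41.3005 g.

41 g/day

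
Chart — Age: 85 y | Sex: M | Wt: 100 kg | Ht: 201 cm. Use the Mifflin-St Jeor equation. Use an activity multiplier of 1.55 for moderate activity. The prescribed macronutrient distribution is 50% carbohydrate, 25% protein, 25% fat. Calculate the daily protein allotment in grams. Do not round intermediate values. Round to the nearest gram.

Mifflin-St Jeor (male): BMR = 10(100) + 6.25(201) − 5(85) + 5 = 1000 + 1256.25 − 425 + 5 = 1836.25 kcal/day.
TEE = 1836.25 × 1.55 = 2846.1875 kcal/day.
Protein energy = 25% × 2846.1875 = 711.5469 kcal.
Protein = 711.5469 ÷ 4 kcal/g = 177.8867 g.

178 g/day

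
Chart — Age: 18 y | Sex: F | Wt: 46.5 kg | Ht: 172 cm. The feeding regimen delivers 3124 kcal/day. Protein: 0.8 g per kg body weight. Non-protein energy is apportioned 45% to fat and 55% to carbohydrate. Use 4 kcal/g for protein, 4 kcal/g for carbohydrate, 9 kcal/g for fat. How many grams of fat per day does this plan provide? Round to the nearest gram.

Protein = 0.8 × 46.5 = 37.2 g → 37.2 × 4 = 148.8 kcal.
Non-protein calories = 3124 − 148.8 = 2975.2 kcal.
Fat: 45% × 2975.2 = 1338.84 kcal; carbohydrate: 1636.36 kcal.
Fat: 1338.84 kcal ÷ 9 kcal/g = 148.76 g.

149 g/day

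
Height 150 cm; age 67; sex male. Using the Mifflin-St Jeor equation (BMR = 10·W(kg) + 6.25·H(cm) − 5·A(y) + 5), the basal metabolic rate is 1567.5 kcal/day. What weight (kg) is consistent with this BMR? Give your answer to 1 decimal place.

1567.5 = 10·W + 6.25(150) − 5(67) + 5
10·W = 1567.5 − 607.5 = 960, so W = 96 kg.

96.0 kg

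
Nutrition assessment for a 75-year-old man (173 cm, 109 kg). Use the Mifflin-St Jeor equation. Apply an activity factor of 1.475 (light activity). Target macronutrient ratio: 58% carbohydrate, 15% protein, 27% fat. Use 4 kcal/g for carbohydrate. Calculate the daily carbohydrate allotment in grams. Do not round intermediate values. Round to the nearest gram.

385 g/day

Mifflin-St Jeor (male): BMR = 10(109) + 6.25(173) − 5(75) + 5 = 1090 + 1081.25 − 375 + 5 = 1801.25 kcal/day.
TEE = 1801.25 × 1.475 = 2656.8438 kcal/day.
Carbohydrate energy = 58% × 2656.8438 = 1540.9694 kcal.
Carbohydrate = 1540.9694 ÷ 4 kcal/g = 385.2423 g.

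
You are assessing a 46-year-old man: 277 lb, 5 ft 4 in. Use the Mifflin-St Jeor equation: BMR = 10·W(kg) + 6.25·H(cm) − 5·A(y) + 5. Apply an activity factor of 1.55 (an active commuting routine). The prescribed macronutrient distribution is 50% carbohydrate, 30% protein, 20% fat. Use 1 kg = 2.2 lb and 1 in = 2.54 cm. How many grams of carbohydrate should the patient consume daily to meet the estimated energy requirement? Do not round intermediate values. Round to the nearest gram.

Convert to metric: weight = 277 ÷ 2.2 = 125.9091 kg; height = (5×12 + 4) × 2.54 = 64 × 2.54 = 162.56 cm.
Mifflin-St Jeor (male): BMR = 10(125.9091) + 6.25(162.56) − 5(46) + 5 = 1259.0909 + 1016 − 230 + 5 = 2050.0909 kcal/day.
TEE = 2050.0909 × 1.55 = 3177.6409 kcal/day.
Carbohydrate energy = 50% × 3177.6409 = 1588.8205 kcal.
Carbohydrate = 1588.8205 ÷ 4 kcal/g = 397.2051 g.

397 g/day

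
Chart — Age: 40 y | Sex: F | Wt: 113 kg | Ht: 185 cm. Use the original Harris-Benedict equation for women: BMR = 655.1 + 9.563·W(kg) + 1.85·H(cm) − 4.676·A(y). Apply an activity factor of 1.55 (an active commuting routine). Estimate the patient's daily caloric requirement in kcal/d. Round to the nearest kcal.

Harris-Benedict: BMR = 655.1 + 9.563(113) + 1.85(185) − 4.676(40) = 1890.929 kcal/day.
TEE = BMR × activity factor = 1890.929 × 1.55 = 2930.94 kcal/day.

2931 kcal/d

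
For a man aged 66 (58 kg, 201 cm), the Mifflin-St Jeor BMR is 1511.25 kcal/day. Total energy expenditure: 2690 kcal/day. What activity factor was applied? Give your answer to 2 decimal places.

Activity factor = TEE ÷ BMR = 2690 ÷ 1511.25 = 1.78.

1.78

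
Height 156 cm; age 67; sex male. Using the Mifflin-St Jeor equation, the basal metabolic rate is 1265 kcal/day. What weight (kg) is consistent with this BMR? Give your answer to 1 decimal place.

1265 = 10·W + 6.25(156) − 5(67) + 5
10·W = 1265 − 645 = 620, so W = 62 kg.

62.0 kg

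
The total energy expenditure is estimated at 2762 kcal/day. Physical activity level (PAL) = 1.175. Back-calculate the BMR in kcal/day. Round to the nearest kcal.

2351 kcal/day

BMR = TEE ÷ activity factor = 2762 ÷ 1.175 = 2350.6383 kcal/day.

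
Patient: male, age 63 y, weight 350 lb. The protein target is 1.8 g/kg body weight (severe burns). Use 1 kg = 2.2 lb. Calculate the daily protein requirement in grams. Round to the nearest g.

Weight in kg = 350 ÷ 2.2 = 159.0909 kg.
Protein = 1.8 g/kg × 159.0909 kg = 286.3636 g/day.

286 g/day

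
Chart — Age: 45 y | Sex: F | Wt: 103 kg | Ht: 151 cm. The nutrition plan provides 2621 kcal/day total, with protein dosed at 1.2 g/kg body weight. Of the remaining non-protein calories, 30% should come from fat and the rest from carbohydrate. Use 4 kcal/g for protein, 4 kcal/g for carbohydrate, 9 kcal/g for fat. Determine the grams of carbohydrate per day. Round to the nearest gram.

372 g/day

Protein = 1.2 × 103 = 123.6 g → 123.6 × 4 = 494.4 kcal.
Non-protein calories = 2621 − 494.4 = 2126.6 kcal.
Fat: 30% × 2126.6 = 637.98 kcal; carbohydrate: 1488.62 kcal.
Carbohydrate: 1488.62 kcal ÷ 4 kcal/g = 372.155 g.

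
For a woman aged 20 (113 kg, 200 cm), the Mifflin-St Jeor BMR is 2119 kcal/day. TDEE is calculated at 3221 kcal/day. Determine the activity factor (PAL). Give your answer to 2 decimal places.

Activity factor = TEE ÷ BMR = 3221 ÷ 2119 = 1.52.

1.52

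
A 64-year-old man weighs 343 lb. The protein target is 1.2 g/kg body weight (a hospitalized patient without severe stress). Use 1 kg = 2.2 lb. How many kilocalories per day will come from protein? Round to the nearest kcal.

748 kcal/day

Weight in kg = 343 ÷ 2.2 = 155.9091 kg.
Protein = 1.2 g/kg × 155.9091 kg = 187.0909 g/day.
Protein energy = 187.0909 g × 4 kcal/g = 748.3636 kcal/day.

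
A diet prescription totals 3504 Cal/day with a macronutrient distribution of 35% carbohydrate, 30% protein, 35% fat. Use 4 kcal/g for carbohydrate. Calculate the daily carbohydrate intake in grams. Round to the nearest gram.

307 g/day

Carbohydrate energy = 35% × 3504 = 1226.4 kcal.
At 4 kcal/g: 1226.4 ÷ 4 = 306.6 g.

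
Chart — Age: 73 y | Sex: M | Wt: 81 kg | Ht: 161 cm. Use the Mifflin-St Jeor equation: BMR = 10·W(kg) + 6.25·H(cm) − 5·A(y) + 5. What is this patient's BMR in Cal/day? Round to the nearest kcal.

1456 Cal/day

Mifflin-St Jeor (male): BMR = 10(81) + 6.25(161) − 5(73) + 5 = 810 + 1006.25 − 365 + 5 = 1456.25 kcal/day.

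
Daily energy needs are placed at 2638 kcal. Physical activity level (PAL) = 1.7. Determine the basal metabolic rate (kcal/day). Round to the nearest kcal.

1552 kcal/day

BMR = TEE ÷ activity factor = 2638 ÷ 1.7 = 1551.7647 kcal/day.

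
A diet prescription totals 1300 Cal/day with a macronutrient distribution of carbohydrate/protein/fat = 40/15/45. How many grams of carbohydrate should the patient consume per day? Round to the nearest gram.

Carbohydrate energy = 40% × 1300 = 520 kcal.
At 4 kcal/g: 520 ÷ 4 = 130 g.

130 g/day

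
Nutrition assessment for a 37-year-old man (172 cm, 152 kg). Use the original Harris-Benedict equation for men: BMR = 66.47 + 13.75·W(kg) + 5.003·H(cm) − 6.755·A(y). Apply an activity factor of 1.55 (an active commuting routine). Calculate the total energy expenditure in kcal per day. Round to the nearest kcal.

4289 kcal per day

Harris-Benedict: BMR = 66.47 + 13.75(152) + 5.003(172) − 6.755(37) = 2767.051 kcal/day.
TEE = BMR × activity factor = 2767.051 × 1.55 = 4288.9291 kcal/day.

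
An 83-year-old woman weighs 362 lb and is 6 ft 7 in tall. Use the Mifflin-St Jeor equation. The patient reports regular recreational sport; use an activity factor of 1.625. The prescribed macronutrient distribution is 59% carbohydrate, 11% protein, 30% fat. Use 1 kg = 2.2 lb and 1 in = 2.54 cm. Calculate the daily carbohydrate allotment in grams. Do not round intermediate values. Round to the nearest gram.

Convert to metric: weight = 362 ÷ 2.2 = 164.5455 kg; height = (6×12 + 7) × 2.54 = 79 × 2.54 = 200.66 cm.
Mifflin-St Jeor (female): BMR = 10(164.5455) + 6.25(200.66) − 5(83) − 161 = 1645.4545 + 1254.125 − 415 − 161 = 2323.5795 kcal/day.
TEE = 2323.5795 × 1.625 = 3775.8168 kcal/day.
Carbohydrate energy = 59% × 3775.8168 = 2227.7319 kcal.
Carbohydrate = 2227.7319 ÷ 4 kcal/g = 556.933 g.

557 g/day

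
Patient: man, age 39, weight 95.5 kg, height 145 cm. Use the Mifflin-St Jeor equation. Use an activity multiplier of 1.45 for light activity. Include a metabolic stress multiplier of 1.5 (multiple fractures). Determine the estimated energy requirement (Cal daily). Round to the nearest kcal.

3635 Cal daily

Mifflin-St Jeor (male): BMR = 10(95.5) + 6.25(145) − 5(39) + 5 = 955 + 906.25 − 195 + 5 = 1671.25 kcal/day.
TEE = BMR × activity factor = 1671.25 × 1.45 = 2423.3125 kcal/day.
Apply stress factor: 2423.3125 × 1.5 = 3634.9688 kcal/day.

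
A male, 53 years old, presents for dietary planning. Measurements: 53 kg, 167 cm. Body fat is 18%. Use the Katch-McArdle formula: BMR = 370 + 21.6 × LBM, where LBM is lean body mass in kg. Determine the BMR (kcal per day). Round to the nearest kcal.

1309 kcal per day

LBM = 53 × (1 − 0.18) = 43.46 kg. Katch-McArdle: BMR = 370 + 21.6 × 43.46 = 1308.736 kcal/day.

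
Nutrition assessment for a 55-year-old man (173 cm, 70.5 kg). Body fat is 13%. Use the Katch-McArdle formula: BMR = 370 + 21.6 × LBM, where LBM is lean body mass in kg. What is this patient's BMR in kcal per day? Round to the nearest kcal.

1695 kcal per day

LBM = 70.5 × (1 − 0.13) = 61.335 kg. Katch-McArdle: BMR = 370 + 21.6 × 61.335 = 1694.836 kcal/day.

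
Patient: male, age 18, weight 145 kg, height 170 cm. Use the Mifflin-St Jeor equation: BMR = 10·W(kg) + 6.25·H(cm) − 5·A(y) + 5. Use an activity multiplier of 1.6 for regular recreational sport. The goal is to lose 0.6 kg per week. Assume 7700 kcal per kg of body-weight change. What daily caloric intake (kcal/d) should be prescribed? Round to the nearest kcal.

3224 kcal/d

Mifflin-St Jeor (male): BMR = 10(145) + 6.25(170) − 5(18) + 5 = 1450 + 1062.5 − 90 + 5 = 2427.5 kcal/day.
TEE = 2427.5 × 1.6 = 3884 kcal/day.
Required daily deficit = 0.6 × 7700 ÷ 7 = 660 kcal/day.
Target intake = 3884 − 660 = 3224 kcal/day.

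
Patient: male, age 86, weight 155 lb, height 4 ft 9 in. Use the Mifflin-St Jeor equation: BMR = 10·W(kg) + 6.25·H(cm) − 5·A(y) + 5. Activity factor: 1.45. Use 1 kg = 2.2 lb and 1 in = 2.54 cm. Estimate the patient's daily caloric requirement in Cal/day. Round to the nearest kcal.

1717 Cal/day

Convert to metric: weight = 155 ÷ 2.2 = 70.4545 kg; height = (4×12 + 9) × 2.54 = 57 × 2.54 = 144.78 cm.
Mifflin-St Jeor (male): BMR = 10(70.4545) + 6.25(144.78) − 5(86) + 5 = 704.5455 + 904.875 − 430 + 5 = 1184.4205 kcal/day.
TEE = BMR × activity factor = 1184.4205 × 1.45 = 1717.4097 kcal/day.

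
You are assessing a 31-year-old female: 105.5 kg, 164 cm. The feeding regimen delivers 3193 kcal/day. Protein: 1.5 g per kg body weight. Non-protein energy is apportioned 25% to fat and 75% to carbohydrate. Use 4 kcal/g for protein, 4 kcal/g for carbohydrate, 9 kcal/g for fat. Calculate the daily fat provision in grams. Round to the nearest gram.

Protein = 1.5 × 105.5 = 158.25 g → 158.25 × 4 = 633 kcal.
Non-protein calories = 3193 − 633 = 2560 kcal.
Fat: 25% × 2560 = 640 kcal; carbohydrate: 1920 kcal.
Fat: 640 kcal ÷ 9 kcal/g = 71.1111 g.

71 g/day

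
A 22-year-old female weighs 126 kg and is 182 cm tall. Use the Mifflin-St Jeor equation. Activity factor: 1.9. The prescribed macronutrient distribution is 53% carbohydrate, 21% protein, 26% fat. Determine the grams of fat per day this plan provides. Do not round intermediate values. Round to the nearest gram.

Mifflin-St Jeor (female): BMR = 10(126) + 6.25(182) − 5(22) − 161 = 1260 + 1137.5 − 110 − 161 = 2126.5 kcal/day.
TEE = 2126.5 × 1.9 = 4040.35 kcal/day.
Fat energy = 26% × 4040.35 = 1050.491 kcal.
Fat = 1050.491 ÷ 9 kcal/g = 116.7212 g.

117 g/day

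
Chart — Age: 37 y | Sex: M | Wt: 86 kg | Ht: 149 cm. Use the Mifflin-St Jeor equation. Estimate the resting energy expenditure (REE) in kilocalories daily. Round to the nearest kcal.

Mifflin-St Jeor (male): BMR = 10(86) + 6.25(149) − 5(37) + 5 = 860 + 931.25 − 185 + 5 = 1611.25 kcal/day.

1611 kilocalories daily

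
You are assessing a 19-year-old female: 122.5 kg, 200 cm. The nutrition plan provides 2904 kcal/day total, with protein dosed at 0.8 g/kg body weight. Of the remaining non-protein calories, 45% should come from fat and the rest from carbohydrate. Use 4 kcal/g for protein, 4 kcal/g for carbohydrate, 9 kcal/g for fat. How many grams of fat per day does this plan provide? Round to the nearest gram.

126 g/day

Protein = 0.8 × 122.5 = 98 g → 98 × 4 = 392 kcal.
Non-protein calories = 2904 − 392 = 2512 kcal.
Fat: 45% × 2512 = 1130.4 kcal; carbohydrate: 1381.6 kcal.
Fat: 1130.4 kcal ÷ 9 kcal/g = 125.6 g.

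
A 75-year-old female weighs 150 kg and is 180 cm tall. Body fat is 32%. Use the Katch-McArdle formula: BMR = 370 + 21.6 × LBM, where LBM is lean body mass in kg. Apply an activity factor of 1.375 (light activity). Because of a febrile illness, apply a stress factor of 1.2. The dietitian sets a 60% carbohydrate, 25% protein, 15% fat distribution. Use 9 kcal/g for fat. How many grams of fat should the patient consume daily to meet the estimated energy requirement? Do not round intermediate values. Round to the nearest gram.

LBM = 150 × (1 − 0.32) = 102 kg. Katch-McArdle: BMR = 370 + 21.6 × 102 = 2573.2 kcal/day.
TEE = 2573.2 × 1.375 = 3538.15 kcal/day.
With stress factor 1.2: 3538.15 × 1.2 = 4245.78 kcal/day.
Fat energy = 15% × 4245.78 = 636.867 kcal.
Fat = 636.867 ÷ 9 kcal/g = 70.763 g.

71 g/day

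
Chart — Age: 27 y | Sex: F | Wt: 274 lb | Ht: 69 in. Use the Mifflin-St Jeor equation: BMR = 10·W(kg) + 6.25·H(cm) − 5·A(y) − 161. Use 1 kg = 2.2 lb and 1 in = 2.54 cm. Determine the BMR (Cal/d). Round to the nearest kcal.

2045 Cal/d

Convert to metric: weight = 274 ÷ 2.2 = 124.5455 kg; height = 69 × 2.54 = 175.26 cm.
Mifflin-St Jeor (female): BMR = 10(124.5455) + 6.25(175.26) − 5(27) − 161 = 1245.4545 + 1095.375 − 135 − 161 = 2044.8295 kcal/day.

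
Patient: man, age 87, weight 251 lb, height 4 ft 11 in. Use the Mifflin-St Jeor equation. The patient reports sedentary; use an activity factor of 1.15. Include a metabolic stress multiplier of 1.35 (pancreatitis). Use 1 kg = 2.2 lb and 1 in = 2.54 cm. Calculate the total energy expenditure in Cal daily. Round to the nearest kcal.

2558 Cal daily

Convert to metric: weight = 251 ÷ 2.2 = 114.0909 kg; height = (4×12 + 11) × 2.54 = 59 × 2.54 = 149.86 cm.
Mifflin-St Jeor (male): BMR = 10(114.0909) + 6.25(149.86) − 5(87) + 5 = 1140.9091 + 936.625 − 435 + 5 = 1647.5341 kcal/day.
TEE = BMR × activity factor = 1647.5341 × 1.15 = 1894.6642 kcal/day.
Apply stress factor: 1894.6642 × 1.35 = 2557.7967 kcal/day.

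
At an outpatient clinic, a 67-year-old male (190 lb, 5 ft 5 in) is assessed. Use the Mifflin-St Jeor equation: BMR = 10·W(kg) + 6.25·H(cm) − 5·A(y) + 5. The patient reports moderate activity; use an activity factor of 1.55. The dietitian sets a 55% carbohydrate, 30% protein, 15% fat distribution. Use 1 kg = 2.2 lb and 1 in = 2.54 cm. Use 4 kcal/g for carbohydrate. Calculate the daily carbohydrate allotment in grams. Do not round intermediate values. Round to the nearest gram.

Convert to metric: weight = 190 ÷ 2.2 = 86.3636 kg; height = (5×12 + 5) × 2.54 = 65 × 2.54 = 165.1 cm.
Mifflin-St Jeor (male): BMR = 10(86.3636) + 6.25(165.1) − 5(67) + 5 = 863.6364 + 1031.875 − 335 + 5 = 1565.5114 kcal/day.
TEE = 1565.5114 × 1.55 = 2426.5426 kcal/day.
Carbohydrate energy = 55% × 2426.5426 = 1334.5984 kcal.
Carbohydrate = 1334.5984 ÷ 4 kcal/g = 333.6496 g.

334 g/day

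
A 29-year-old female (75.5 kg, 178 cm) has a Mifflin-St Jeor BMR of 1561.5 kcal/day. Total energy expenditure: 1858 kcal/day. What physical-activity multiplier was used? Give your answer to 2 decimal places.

1.19

Activity factor = TEE ÷ BMR = 1858 ÷ 1561.5 = 1.19.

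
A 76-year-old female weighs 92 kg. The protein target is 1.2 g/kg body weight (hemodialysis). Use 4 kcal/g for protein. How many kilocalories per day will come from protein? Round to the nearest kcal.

442 kcal/day

Protein = 1.2 g/kg × 92 kg = 110.4 g/day.
Protein energy = 110.4 g × 4 kcal/g = 441.6 kcal/day.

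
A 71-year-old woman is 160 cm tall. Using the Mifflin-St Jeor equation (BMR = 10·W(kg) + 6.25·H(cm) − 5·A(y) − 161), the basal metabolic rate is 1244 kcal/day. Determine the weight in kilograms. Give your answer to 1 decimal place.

1244 = 10·W + 6.25(160) − 5(71) − 161
10·W = 1244 − 484 = 760, so W = 76 kg.

76.0 kg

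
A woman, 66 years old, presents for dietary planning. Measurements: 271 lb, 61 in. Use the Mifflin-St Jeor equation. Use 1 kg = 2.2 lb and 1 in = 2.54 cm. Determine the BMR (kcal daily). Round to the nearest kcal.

Convert to metric: weight = 271 ÷ 2.2 = 123.1818 kg; height = 61 × 2.54 = 154.94 cm.
Mifflin-St Jeor (female): BMR = 10(123.1818) + 6.25(154.94) − 5(66) − 161 = 1231.8182 + 968.375 − 330 − 161 = 1709.1932 kcal/day.

1709 kcal daily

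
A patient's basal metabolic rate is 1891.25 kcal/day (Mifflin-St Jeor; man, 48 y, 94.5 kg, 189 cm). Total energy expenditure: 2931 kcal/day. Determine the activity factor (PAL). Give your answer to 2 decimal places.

Activity factor = TEE ÷ BMR = 2931 ÷ 1891.25 = 1.55.

1.55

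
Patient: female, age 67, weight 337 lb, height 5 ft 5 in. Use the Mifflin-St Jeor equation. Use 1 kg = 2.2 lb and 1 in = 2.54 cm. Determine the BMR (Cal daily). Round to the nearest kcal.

Convert to metric: weight = 337 ÷ 2.2 = 153.1818 kg; height = (5×12 + 5) × 2.54 = 65 × 2.54 = 165.1 cm.
Mifflin-St Jeor (female): BMR = 10(153.1818) + 6.25(165.1) − 5(67) − 161 = 1531.8182 + 1031.875 − 335 − 161 = 2067.6932 kcal/day.

2068 Cal daily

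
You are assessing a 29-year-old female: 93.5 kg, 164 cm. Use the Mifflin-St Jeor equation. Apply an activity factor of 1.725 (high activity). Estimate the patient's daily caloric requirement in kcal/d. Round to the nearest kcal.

Mifflin-St Jeor (female): BMR = 10(93.5) + 6.25(164) − 5(29) − 161 = 935 + 1025 − 145 − 161 = 1654 kcal/day.
TEE = BMR × activity factor = 1654 × 1.725 = 2853.15 kcal/day.

2853 kcal/d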